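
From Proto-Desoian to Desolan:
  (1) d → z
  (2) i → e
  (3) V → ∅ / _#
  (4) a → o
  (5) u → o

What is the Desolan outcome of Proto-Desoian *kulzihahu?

Desolan: start from *kulzihahu.
  rule 1: no change — kulzihahu
  rule 2 (vowel merger): kulzihahu → kulzehahu
  rule 3 (apocope): kulzehahu → kulzehah
  rule 4 (vowel merger): kulzehah → kulzehoh
  rule 5 (vowel merger): kulzehoh → kolzehoh
  ⇒ Desolan kolzehoh

kolzehoh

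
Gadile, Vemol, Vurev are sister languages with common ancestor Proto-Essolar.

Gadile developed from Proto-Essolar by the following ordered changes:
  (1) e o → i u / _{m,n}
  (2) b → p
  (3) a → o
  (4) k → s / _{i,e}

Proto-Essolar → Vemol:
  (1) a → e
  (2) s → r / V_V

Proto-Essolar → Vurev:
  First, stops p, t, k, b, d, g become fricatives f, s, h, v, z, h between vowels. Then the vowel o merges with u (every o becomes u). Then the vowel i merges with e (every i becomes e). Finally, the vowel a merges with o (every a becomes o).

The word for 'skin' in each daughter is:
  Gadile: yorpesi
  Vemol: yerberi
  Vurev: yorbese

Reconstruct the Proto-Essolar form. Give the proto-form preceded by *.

Position 7: Gadile has i, Vemol has i, Vurev has e. Vemol preserves i here (none of its changes turn any other segment into i), so the proto-segment is *i.
Position 2: Gadile has o, Vemol has e, Vurev has o. In Vurev, o can only continue *a, so the proto-segment is *a.
Position 6: Gadile has s, Vemol has r, Vurev has s. Taking the neighbouring segments as reconstructed: Gadile s could go back to *k or *s; Vemol r could go back to *s or *r; Vurev s could go back to *t or *s — the one source consistent with every daughter is *s.
This points to *yarbesi. Verify forward in each daughter:
Gadile: *yarbesi > yarpesi > yorpesi  (by unconditioned shift, vowel merger)
Vemol: start from *yarbesi.
  rule 1 (vowel merger): yarbesi → yerbesi
  rule 2 (rhotacism): yerbesi → yerberi
  ⇒ Vemol yerberi
Vurev: *yarbesi > yarbese > yorbese  (by vowel merger, vowel merger)
No other proto-form is consistent with every reflex, so the reconstruction is *yarbesi.

*yarbesi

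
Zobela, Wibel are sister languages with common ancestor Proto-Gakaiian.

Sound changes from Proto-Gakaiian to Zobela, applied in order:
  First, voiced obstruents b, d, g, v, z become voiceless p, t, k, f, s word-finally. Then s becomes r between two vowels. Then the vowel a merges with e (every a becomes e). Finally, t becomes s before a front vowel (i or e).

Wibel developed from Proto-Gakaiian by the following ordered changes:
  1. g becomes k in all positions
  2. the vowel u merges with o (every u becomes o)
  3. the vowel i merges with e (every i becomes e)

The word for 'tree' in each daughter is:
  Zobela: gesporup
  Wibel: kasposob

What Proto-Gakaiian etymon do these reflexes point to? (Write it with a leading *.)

*gasposub

Position 1: Zobela has g, Wibel has k. Zobela preserves g here (none of its changes turn any other segment into g), so the proto-segment is *g.
Position 8: Zobela has p, Wibel has b. Wibel preserves b here (none of its changes turn any other segment into b), so the proto-segment is *b.
Verify the candidate proto-form against each daughter:
Zobela: *gasposub
  gasposub → gasposup   [final devoicing]
  gasposup → gasporup   [rhotacism]
  gasporup → gesporup   [vowel merger]
  gesporup (rule 4 does not apply)
  giving Zobela gesporup.
Wibel: *gasposub > kasposub > kasposob  (by unconditioned shift, vowel merger)
No other proto-form is consistent with every reflex, so the reconstruction is *gasposub.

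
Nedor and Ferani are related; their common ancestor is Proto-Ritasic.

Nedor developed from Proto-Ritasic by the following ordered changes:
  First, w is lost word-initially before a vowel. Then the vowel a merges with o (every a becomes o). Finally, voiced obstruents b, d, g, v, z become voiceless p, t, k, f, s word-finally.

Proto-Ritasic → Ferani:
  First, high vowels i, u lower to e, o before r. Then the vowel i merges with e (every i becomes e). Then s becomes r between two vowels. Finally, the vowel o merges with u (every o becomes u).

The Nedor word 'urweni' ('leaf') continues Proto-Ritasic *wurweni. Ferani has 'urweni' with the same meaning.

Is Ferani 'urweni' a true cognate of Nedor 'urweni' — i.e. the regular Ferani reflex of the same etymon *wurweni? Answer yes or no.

Derive the expected Ferani reflex of *wurweni:
Ferani: *wurweni
  wurweni → worweni   [pre-rhotic lowering]
  worweni → worwene   [vowel merger]
  worwene (rule 3 does not apply)
  worwene → wurwene   [vowel merger]
  giving Ferani wurwene.
The regular Ferani reflex would be 'wurwene', but the attested form is 'urweni'. The correspondence is irregular, so they are not cognates (the Ferani form has a different source).

no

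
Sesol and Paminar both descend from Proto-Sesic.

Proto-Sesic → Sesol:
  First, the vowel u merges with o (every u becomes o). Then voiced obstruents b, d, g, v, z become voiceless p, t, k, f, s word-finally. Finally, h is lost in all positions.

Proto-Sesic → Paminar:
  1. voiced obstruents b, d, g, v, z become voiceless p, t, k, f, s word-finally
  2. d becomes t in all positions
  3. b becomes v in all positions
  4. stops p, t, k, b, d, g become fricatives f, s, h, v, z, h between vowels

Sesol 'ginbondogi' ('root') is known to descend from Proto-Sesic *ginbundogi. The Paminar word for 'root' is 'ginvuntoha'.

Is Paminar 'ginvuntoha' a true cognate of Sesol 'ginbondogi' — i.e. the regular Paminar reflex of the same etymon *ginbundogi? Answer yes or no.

Derive the expected Paminar reflex of *ginbundogi:
Paminar: *ginbundogi > ginbuntogi > ginvuntogi > ginvuntohi  (by unconditioned shift, unconditioned shift, intervocalic lenition)
The regular Paminar reflex would be 'ginvuntohi', but the attested form is 'ginvuntoha'. The correspondence is irregular, so they are not cognates (the Paminar form has a different source).

no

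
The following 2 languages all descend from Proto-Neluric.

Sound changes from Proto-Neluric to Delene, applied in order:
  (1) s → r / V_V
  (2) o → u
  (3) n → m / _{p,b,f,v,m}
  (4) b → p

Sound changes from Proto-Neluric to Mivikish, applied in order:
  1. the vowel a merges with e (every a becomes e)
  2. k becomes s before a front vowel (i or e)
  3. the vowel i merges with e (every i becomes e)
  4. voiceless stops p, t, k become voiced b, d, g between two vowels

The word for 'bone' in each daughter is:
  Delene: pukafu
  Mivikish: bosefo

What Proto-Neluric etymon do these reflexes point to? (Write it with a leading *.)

Position 2: Delene has u, Mivikish has o. Mivikish preserves o here (none of its changes turn any other segment into o), so the proto-segment is *o.
Position 6: Delene has u, Mivikish has o. Mivikish preserves o here (none of its changes turn any other segment into o), so the proto-segment is *o.
Position 3: Delene has k, Mivikish has s. Delene preserves k here (none of its changes turn any other segment into k), so the proto-segment is *k.
This points to *bokafo. Verify forward in each daughter:
Delene: *bokafo > bukafu > pukafu  (by vowel merger, unconditioned shift)
Mivikish: *bokafo > bokefo > bosefo  (by vowel merger, palatalisation)
*bokafo is the unique common source.

*bokafo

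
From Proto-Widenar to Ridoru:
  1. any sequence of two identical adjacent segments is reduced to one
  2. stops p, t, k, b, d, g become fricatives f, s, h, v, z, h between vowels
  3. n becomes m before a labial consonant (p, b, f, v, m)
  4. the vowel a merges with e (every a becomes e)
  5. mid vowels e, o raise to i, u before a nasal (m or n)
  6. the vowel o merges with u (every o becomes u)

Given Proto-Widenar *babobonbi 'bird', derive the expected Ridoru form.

bevuvumbi

Ridoru: *babobonbi
  babobonbi (rule 1 does not apply)
  babobonbi → bavovonbi   [intervocalic lenition]
  bavovonbi → bavovombi   [nasal place assimilation]
  bavovombi → bevovombi   [vowel merger]
  bevovombi → bevovumbi   [pre-nasal raising]
  bevovumbi → bevuvumbi   [vowel merger]
  giving Ridoru bevuvumbi.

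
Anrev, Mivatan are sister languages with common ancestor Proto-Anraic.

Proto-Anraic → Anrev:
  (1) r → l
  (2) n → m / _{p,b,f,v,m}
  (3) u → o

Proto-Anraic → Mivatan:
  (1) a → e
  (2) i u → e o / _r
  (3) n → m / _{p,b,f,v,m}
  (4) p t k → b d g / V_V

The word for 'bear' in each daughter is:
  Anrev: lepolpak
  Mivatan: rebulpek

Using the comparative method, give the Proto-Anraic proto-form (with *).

*repulpak

Position 7: Anrev has a, Mivatan has e. Anrev preserves a here (none of its changes turn any other segment into a), so the proto-segment is *a.
Position 4: Anrev has o, Mivatan has u. Mivatan preserves u here (none of its changes turn any other segment into u), so the proto-segment is *u.
This points to *repulpak. Verify forward in each daughter:
Anrev: start from *repulpak.
  rule 1 (unconditioned shift): repulpak → lepulpak
  rule 2: no change — lepulpak
  rule 3 (vowel merger): lepulpak → lepolpak
  ⇒ Anrev lepolpak
Mivatan: *repulpak
  repulpak → repulpek   [vowel merger]
  repulpek (rule 2 does not apply)
  repulpek (rule 3 does not apply)
  repulpek → rebulpek   [intervocalic voicing]
  giving Mivatan rebulpek.
Only *repulpak yields all of Anrev lepolpak, Mivatan rebulpek.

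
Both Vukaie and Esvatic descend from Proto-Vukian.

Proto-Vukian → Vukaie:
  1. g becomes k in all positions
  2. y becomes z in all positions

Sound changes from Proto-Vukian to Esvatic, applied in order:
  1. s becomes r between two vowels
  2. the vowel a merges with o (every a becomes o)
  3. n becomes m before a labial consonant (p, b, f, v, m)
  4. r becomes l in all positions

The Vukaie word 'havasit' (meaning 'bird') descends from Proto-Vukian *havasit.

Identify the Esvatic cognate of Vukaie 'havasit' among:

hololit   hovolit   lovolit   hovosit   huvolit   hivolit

Esvatic: *havasit > havarit > hovorit > hovolit  (by rhotacism, vowel merger, unconditioned shift)
The other candidates each miss or misapply at least one Esvatic change.

hovolit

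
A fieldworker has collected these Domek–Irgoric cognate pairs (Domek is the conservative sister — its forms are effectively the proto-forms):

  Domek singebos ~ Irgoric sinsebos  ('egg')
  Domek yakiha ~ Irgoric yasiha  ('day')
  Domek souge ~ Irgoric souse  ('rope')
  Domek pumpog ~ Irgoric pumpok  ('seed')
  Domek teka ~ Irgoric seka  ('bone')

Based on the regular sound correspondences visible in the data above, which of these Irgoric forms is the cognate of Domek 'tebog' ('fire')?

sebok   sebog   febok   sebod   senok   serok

sebok

teka ~ seka — Domek t corresponds to Irgoric s word-initially before a front vowel.
pumpog ~ pumpok — Domek g corresponds to Irgoric k word-finally.
Applying these to Domek 'tebog':
  tebog → sebog   (t→s word-initially before a front vowel)
  sebog → sebok   (g→k word-finally)
So the Irgoric cognate is 'sebok'.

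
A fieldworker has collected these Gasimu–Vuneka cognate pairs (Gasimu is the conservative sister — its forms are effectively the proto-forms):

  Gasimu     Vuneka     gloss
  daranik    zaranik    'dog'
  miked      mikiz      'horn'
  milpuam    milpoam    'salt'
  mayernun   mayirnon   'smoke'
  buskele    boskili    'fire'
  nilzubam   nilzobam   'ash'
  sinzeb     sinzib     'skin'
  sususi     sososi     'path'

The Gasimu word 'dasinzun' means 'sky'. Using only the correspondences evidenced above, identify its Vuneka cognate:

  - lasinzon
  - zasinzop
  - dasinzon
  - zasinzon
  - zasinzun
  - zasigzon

zasinzon

daranik ~ zaranik — Gasimu d corresponds to Vuneka z word-initially before a back vowel.
mayernun ~ mayirnon — Gasimu u corresponds to Vuneka o after a consonant, before a nasal.
Applying these to Gasimu 'dasinzun':
  dasinzun → zasinzun   (d→z word-initially before a back vowel)
  zasinzun → zasinzon   (u→o after a consonant, before a nasal)
So the Vuneka cognate is 'zasinzon'.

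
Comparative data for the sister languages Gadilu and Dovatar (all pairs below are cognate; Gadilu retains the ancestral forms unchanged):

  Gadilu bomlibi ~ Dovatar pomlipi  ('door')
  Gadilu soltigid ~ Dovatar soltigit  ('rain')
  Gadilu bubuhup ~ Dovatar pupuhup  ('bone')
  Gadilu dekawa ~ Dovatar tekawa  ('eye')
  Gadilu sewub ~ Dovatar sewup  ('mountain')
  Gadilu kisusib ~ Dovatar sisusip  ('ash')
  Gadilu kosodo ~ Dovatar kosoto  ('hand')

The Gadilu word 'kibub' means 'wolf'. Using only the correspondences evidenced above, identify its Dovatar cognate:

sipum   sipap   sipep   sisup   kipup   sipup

kisusib ~ sisusip — Gadilu k corresponds to Dovatar s word-initially before a front vowel.
bubuhup ~ pupuhup — Gadilu b corresponds to Dovatar p between vowels (before a back vowel).
sewub ~ sewup, kisusib ~ sisusip — Gadilu b corresponds to Dovatar p word-finally.
Applying these to Gadilu 'kibub':
  kibub → sibub   (k→s word-initially before a front vowel)
  sibub → sipub   (b→p between vowels (before a back vowel))
  sipub → sipup   (b→p word-finally)
So the Dovatar cognate is 'sipup'.

sipup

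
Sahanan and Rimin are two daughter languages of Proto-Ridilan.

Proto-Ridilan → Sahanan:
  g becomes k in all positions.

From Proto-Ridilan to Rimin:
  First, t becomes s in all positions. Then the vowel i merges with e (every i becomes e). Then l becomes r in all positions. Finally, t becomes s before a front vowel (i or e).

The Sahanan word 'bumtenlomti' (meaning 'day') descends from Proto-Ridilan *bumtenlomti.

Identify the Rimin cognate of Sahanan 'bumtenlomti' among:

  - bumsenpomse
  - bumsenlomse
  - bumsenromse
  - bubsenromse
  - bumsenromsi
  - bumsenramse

Rimin: start from *bumtenlomti.
  rule 1 (unconditioned shift): bumtenlomti → bumsenlomsi
  rule 2 (vowel merger): bumsenlomsi → bumsenlomse
  rule 3 (unconditioned shift): bumsenlomse → bumsenromse
  rule 4: no change — bumsenromse
  ⇒ Rimin bumsenromse
Among the options, 'bumsenromse' alone shows every Rimin change applied in order.

bumsenromse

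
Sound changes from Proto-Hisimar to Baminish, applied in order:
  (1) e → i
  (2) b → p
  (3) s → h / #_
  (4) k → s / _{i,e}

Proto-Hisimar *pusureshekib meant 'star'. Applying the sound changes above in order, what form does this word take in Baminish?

Baminish: start from *pusureshekib.
  rule 1 (vowel merger): pusureshekib → pusurishikib
  rule 2 (unconditioned shift): pusurishikib → pusurishikip
  rule 3: no change — pusurishikip
  rule 4 (palatalisation): pusurishikip → pusurishisip
  ⇒ Baminish pusurishisip

pusurishisip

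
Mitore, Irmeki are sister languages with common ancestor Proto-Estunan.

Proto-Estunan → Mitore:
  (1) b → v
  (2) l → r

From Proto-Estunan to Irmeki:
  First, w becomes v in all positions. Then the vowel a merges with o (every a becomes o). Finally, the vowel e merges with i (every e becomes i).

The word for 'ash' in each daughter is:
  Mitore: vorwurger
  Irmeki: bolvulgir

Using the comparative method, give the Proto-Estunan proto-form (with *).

*bolwulger

Position 1: Mitore has v, Irmeki has b. Irmeki preserves b here (none of its changes turn any other segment into b), so the proto-segment is *b.
Position 3: Mitore has r, Irmeki has l. Irmeki preserves l here (none of its changes turn any other segment into l), so the proto-segment is *l.
Position 4: Mitore has w, Irmeki has v. Mitore preserves w here (none of its changes turn any other segment into w), so the proto-segment is *w.
This points to *bolwulger. Verify forward in each daughter:
Mitore: start from *bolwulger.
  rule 1 (unconditioned shift): bolwulger → volwulger
  rule 2 (unconditioned shift): volwulger → vorwurger
  ⇒ Mitore vorwurger
Irmeki: *bolwulger
  bolwulger → bolvulger   [unconditioned shift]
  bolvulger (rule 2 does not apply)
  bolvulger → bolvulgir   [vowel merger]
  giving Irmeki bolvulgir.
Only *bolwulger yields all of Mitore vorwurger, Irmeki bolvulgir.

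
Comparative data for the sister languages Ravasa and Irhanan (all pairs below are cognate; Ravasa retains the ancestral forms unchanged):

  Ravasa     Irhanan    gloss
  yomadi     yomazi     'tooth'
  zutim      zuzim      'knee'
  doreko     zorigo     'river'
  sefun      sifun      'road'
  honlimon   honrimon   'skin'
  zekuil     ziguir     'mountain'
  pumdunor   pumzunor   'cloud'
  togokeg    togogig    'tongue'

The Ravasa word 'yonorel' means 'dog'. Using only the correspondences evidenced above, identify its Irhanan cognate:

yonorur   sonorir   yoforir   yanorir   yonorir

yonorir

doreko ~ zorigo, zekuil ~ ziguir — Ravasa e corresponds to Irhanan i after a consonant, before a consonant other than r, m, n, p, b, f, v.
zekuil ~ ziguir — Ravasa l corresponds to Irhanan r word-finally.
Applying these to Ravasa 'yonorel':
  yonorel → yonoril   (e→i after a consonant, before a consonant other than r, m, n, p, b, f, v)
  yonoril → yonorir   (l→r word-finally)
So the Irhanan cognate is 'yonorir'.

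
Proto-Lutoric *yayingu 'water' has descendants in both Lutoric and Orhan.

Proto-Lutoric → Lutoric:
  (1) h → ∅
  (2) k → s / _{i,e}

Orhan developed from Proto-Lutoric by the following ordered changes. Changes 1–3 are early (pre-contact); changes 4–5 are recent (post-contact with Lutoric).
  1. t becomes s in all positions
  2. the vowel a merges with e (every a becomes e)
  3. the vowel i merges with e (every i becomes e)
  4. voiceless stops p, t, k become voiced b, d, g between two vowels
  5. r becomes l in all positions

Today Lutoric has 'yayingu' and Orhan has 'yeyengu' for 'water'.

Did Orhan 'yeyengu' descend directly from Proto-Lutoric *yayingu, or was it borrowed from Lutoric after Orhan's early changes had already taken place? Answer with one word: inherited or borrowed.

inherited

If inherited, *yayingu would pass through all of Orhan's changes:
Orhan: start from *yayingu.
  rule 1: no change — yayingu
  rule 2 (vowel merger): yayingu → yeyingu
  rule 3 (vowel merger): yeyingu → yeyengu
  rule 4: no change — yeyengu
  rule 5: no change — yeyengu
  ⇒ Orhan yeyengu
If borrowed from Lutoric 'yayingu' after the early changes, it would undergo only the recent ones:
  rule 4 (intervocalic voicing): no change (yayingu)
  rule 5 (unconditioned shift): no change (yayingu)
  ⇒ as a loan: yayingu
Orhan 'yeyengu' matches the inherited outcome exactly, so it is an inherited cognate, not a loan.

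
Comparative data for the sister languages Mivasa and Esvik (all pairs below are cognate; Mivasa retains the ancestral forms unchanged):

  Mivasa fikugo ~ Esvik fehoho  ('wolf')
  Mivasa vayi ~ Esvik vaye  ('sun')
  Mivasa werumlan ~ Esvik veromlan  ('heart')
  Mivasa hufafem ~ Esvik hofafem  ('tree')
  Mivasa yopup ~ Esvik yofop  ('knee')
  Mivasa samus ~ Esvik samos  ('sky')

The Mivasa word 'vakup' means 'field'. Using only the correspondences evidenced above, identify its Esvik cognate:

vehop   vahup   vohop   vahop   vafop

vahop

fikugo ~ fehoho — Mivasa k corresponds to Esvik h between vowels (before a back vowel).
yopup ~ yofop — Mivasa u corresponds to Esvik o after a consonant, before a labial obstruent.
Applying these to Mivasa 'vakup':
  vakup → vahup   (k→h between vowels (before a back vowel))
  vahup → vahop   (u→o after a consonant, before a labial obstruent)
So the Esvik cognate is 'vahop'.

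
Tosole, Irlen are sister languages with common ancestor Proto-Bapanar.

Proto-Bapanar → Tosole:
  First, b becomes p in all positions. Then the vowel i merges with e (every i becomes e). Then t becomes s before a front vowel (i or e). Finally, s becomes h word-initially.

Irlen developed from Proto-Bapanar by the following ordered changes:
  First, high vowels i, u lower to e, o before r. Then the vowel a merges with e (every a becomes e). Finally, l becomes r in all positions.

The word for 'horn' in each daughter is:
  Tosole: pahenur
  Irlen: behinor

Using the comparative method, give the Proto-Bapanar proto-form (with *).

*bahinur

Position 6: Tosole has u, Irlen has o. Tosole preserves u here (none of its changes turn any other segment into u), so the proto-segment is *u.
Position 4: Tosole has e, Irlen has i. Irlen preserves i here (none of its changes turn any other segment into i), so the proto-segment is *i.
Position 2: Tosole has a, Irlen has e. Tosole preserves a here (none of its changes turn any other segment into a), so the proto-segment is *a.
This points to *bahinur. Verify forward in each daughter:
Tosole: *bahinur
  bahinur → pahinur   [unconditioned shift]
  pahinur → pahenur   [vowel merger]
  pahenur (rule 3 does not apply)
  pahenur (rule 4 does not apply)
  giving Tosole pahenur.
Irlen: *bahinur
  bahinur → bahinor   [pre-rhotic lowering]
  bahinor → behinor   [vowel merger]
  behinor (rule 3 does not apply)
  giving Irlen behinor.
*bahinur is the unique common source.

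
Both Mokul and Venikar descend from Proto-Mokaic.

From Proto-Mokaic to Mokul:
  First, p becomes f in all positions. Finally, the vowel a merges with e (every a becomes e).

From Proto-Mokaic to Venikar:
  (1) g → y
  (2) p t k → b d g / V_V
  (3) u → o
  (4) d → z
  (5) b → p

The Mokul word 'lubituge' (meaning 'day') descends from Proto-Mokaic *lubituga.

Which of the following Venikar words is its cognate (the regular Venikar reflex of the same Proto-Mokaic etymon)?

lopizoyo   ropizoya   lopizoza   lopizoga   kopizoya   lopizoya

lopizoya

Venikar: start from *lubituga.
  rule 1 (unconditioned shift): lubituga → lubituya
  rule 2 (intervocalic voicing): lubituya → lubiduya
  rule 3 (vowel merger): lubiduya → lobidoya
  rule 4 (unconditioned shift): lobidoya → lobizoya
  rule 5 (unconditioned shift): lobizoya → lopizoya
  ⇒ Venikar lopizoya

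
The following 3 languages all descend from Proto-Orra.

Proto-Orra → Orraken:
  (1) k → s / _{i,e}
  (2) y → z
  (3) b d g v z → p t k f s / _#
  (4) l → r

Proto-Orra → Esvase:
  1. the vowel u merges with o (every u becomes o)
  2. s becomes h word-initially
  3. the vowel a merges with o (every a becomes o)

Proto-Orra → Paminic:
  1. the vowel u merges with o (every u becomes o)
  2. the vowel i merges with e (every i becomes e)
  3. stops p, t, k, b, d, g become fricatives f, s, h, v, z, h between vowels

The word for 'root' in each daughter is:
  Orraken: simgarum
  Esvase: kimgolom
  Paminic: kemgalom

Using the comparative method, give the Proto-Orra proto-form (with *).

Position 1: Orraken has s, Esvase has k, Paminic has k. Esvase preserves k here (none of its changes turn any other segment into k), so the proto-segment is *k.
Position 7: Orraken has u, Esvase has o, Paminic has o. Orraken preserves u here (none of its changes turn any other segment into u), so the proto-segment is *u.
Position 2: Orraken has i, Esvase has i, Paminic has e. Orraken preserves i here (none of its changes turn any other segment into i), so the proto-segment is *i.
Verify the candidate proto-form against each daughter:
Orraken: *kimgalum > simgalum > simgarum  (by palatalisation, unconditioned shift)
Esvase: start from *kimgalum.
  rule 1 (vowel merger): kimgalum → kimgalom
  rule 2: no change — kimgalom
  rule 3 (vowel merger): kimgalom → kimgolom
  ⇒ Esvase kimgolom
Paminic: *kimgalum > kimgalom > kemgalom  (by vowel merger, vowel merger)
*kimgalum is the unique common source.

*kimgalum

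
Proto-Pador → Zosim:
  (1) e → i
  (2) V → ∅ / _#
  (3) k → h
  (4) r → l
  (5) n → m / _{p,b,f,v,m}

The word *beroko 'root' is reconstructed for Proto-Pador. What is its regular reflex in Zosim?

Zosim: *beroko
  beroko → biroko   [vowel merger]
  biroko → birok   [apocope]
  birok → biroh   [unconditioned shift]
  biroh → biloh   [unconditioned shift]
  biloh (rule 5 does not apply)
  giving Zosim biloh.

biloh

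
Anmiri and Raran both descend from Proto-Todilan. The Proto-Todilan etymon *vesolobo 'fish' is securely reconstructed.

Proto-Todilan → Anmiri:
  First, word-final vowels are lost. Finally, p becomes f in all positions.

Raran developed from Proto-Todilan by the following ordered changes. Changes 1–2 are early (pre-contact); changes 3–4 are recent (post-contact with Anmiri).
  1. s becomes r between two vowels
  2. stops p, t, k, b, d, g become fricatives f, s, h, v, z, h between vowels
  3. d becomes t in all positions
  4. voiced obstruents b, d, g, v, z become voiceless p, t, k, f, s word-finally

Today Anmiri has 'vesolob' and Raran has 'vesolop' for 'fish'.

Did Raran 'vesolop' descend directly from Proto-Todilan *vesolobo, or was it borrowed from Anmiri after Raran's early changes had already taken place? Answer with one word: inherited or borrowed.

If inherited, *vesolobo would pass through all of Raran's changes:
Raran: *vesolobo > verolobo > verolovo  (by rhotacism, intervocalic lenition)
If borrowed from Anmiri 'vesolob' after the early changes, it would undergo only the recent ones:
  rule 3 (unconditioned shift): no change (vesolob)
  rule 4 (final devoicing): vesolob → vesolop
  ⇒ as a loan: vesolop
Raran 'vesolop' matches the loan outcome 'vesolop', not the inherited 'verolovo' — it skipped the early Raran changes, so it was borrowed from Anmiri.

borrowed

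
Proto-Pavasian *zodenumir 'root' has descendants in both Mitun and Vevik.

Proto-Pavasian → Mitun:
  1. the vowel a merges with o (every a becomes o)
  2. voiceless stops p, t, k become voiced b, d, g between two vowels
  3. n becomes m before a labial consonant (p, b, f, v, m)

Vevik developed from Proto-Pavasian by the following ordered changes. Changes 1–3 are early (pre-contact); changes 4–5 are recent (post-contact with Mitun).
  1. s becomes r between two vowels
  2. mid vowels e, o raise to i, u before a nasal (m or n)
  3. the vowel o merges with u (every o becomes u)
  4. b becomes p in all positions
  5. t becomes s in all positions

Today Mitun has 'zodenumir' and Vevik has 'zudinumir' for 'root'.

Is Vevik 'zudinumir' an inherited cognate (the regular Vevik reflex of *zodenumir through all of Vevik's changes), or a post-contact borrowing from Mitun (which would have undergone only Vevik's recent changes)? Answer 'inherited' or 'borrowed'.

If inherited, *zodenumir would pass through all of Vevik's changes:
Vevik: *zodenumir
  zodenumir (rule 1 does not apply)
  zodenumir → zodinumir   [pre-nasal raising]
  zodinumir → zudinumir   [vowel merger]
  zudinumir (rule 4 does not apply)
  zudinumir (rule 5 does not apply)
  giving Vevik zudinumir.
If borrowed from Mitun 'zodenumir' after the early changes, it would undergo only the recent ones:
  rule 4 (unconditioned shift): no change (zodenumir)
  rule 5 (unconditioned shift): no change (zodenumir)
  ⇒ as a loan: zodenumir
Vevik 'zudinumir' matches the inherited outcome exactly, so it is an inherited cognate, not a loan.

inherited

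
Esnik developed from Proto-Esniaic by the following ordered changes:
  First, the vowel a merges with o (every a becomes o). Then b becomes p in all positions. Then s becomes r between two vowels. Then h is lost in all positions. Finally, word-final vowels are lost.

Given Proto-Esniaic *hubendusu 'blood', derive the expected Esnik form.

upendur

Esnik: *hubendusu > hupendusu > hupenduru > upenduru > upendur  (by unconditioned shift, rhotacism, h-loss, apocope)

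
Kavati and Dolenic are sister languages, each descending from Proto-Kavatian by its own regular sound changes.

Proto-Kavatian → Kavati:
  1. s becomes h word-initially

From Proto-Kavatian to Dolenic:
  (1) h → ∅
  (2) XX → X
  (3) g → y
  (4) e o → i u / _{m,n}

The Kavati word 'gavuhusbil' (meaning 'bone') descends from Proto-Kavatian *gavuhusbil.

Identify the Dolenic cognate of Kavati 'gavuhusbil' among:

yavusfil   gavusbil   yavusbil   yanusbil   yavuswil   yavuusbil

Dolenic: *gavuhusbil
  gavuhusbil → gavuusbil   [h-loss]
  gavuusbil → gavusbil   [degemination]
  gavusbil → yavusbil   [unconditioned shift]
  yavusbil (rule 4 does not apply)
  giving Dolenic yavusbil.
The other candidates each miss or misapply at least one Dolenic change.

yavusbil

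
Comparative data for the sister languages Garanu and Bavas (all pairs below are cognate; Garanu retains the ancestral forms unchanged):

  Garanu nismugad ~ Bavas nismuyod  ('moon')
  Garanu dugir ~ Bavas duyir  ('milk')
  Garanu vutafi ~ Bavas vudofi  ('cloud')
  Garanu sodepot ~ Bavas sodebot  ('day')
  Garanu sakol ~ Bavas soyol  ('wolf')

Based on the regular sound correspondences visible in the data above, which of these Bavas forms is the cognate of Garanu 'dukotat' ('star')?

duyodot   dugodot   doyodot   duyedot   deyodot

sakol ~ soyol — Garanu k corresponds to Bavas y between vowels (before a back vowel).
vutafi ~ vudofi — Garanu t corresponds to Bavas d between vowels (before a back vowel).
nismugad ~ nismuyod, sakol ~ soyol — Garanu a corresponds to Bavas o after a consonant, before a consonant other than r, m, n, p, b, f, v.
Applying these to Garanu 'dukotat':
  dukotat → duyotat   (k→y between vowels (before a back vowel))
  duyotat → duyodat   (t→d between vowels (before a back vowel))
  duyodat → duyodot   (a→o after a consonant, before a consonant other than r, m, n, p, b, f, v)
So the Bavas cognate is 'duyodot'.

duyodot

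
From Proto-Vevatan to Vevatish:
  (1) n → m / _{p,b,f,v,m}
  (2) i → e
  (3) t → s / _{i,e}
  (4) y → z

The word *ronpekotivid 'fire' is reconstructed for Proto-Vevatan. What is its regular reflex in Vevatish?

Vevatish: *ronpekotivid
  ronpekotivid → rompekotivid   [nasal place assimilation]
  rompekotivid → rompekoteved   [vowel merger]
  rompekoteved → rompekoseved   [palatalisation]
  rompekoseved (rule 4 does not apply)
  giving Vevatish rompekoseved.

rompekoseved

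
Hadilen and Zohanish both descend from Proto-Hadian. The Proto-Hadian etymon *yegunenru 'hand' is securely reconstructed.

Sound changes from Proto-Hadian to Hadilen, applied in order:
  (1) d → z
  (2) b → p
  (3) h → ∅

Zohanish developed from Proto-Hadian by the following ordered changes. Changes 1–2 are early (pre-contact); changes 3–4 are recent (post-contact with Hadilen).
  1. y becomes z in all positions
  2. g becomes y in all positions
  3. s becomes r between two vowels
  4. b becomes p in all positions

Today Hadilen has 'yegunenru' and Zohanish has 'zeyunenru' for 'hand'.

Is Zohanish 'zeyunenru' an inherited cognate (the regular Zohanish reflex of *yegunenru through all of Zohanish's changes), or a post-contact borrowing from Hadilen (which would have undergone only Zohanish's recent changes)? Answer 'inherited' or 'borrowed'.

If inherited, *yegunenru would pass through all of Zohanish's changes:
Zohanish: *yegunenru > zegunenru > zeyunenru  (by unconditioned shift, unconditioned shift)
If borrowed from Hadilen 'yegunenru' after the early changes, it would undergo only the recent ones:
  rule 3 (rhotacism): no change (yegunenru)
  rule 4 (unconditioned shift): no change (yegunenru)
  ⇒ as a loan: yegunenru
Zohanish 'zeyunenru' matches the inherited outcome exactly, so it is an inherited cognate, not a loan.

inherited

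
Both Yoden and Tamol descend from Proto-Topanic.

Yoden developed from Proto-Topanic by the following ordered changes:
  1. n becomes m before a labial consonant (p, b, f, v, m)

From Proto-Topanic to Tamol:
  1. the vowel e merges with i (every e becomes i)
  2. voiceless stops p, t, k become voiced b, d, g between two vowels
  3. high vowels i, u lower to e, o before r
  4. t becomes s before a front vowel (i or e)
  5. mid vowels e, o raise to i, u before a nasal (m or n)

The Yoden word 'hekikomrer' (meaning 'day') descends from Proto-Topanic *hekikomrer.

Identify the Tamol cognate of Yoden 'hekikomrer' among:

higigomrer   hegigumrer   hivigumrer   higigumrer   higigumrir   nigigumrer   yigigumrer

higigumrer

Tamol: *hekikomrer > hikikomrir > higigomrir > higigomrer > higigumrer  (by vowel merger, intervocalic voicing, pre-rhotic lowering, pre-nasal raising)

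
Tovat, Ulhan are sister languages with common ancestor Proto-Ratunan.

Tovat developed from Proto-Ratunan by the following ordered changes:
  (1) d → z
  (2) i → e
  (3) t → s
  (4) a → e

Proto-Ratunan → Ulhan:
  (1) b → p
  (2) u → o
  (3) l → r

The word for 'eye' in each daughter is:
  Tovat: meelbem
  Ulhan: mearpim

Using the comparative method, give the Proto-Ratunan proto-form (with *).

*mealbim

Position 4: Tovat has l, Ulhan has r. Tovat preserves l here (none of its changes turn any other segment into l), so the proto-segment is *l.
Position 6: Tovat has e, Ulhan has i. Ulhan preserves i here (none of its changes turn any other segment into i), so the proto-segment is *i.
This points to *mealbim. Verify forward in each daughter:
Tovat: *mealbim > mealbem > meelbem  (by vowel merger, vowel merger)
Ulhan: *mealbim > mealpim > mearpim  (by unconditioned shift, unconditioned shift)
Only *mealbim yields all of Tovat meelbem, Ulhan mearpim.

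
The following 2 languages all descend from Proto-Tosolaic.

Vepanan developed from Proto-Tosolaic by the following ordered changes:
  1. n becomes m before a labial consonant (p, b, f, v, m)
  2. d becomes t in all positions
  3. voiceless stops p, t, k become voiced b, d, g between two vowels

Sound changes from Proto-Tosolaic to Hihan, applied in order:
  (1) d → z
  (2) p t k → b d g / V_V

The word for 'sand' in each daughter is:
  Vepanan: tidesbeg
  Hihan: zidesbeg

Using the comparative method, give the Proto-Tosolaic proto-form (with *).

*ditesbeg

Position 1: Vepanan has t, Hihan has z. Taking the neighbouring segments as reconstructed: Vepanan t could go back to *t or *d; Hihan z could go back to *d or *z — the one source consistent with every daughter is *d.
Position 3: Vepanan has d, Hihan has d. In Hihan, d can only continue *t, so the proto-segment is *t.
This points to *ditesbeg. Verify forward in each daughter:
Vepanan: *ditesbeg
  ditesbeg (rule 1 does not apply)
  ditesbeg → titesbeg   [unconditioned shift]
  titesbeg → tidesbeg   [intervocalic voicing]
  giving Vepanan tidesbeg.
Hihan: start from *ditesbeg.
  rule 1 (unconditioned shift): ditesbeg → zitesbeg
  rule 2 (intervocalic voicing): zitesbeg → zidesbeg
  ⇒ Hihan zidesbeg
Only *ditesbeg yields all of Vepanan tidesbeg, Hihan zidesbeg.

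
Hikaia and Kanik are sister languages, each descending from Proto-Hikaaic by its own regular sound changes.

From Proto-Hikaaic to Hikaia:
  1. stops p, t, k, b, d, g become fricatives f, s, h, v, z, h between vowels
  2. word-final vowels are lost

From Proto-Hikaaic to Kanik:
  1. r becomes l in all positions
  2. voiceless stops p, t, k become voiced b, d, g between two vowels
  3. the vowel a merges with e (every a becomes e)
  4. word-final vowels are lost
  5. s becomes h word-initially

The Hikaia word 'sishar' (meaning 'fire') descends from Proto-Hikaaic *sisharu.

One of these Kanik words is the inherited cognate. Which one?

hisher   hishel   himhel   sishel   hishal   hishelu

hishel

Kanik: *sisharu
  sisharu → sishalu   [unconditioned shift]
  sishalu (rule 2 does not apply)
  sishalu → sishelu   [vowel merger]
  sishelu → sishel   [apocope]
  sishel → hishel   [debuccalisation]
  giving Kanik hishel.
The other candidates each miss or misapply at least one Kanik change.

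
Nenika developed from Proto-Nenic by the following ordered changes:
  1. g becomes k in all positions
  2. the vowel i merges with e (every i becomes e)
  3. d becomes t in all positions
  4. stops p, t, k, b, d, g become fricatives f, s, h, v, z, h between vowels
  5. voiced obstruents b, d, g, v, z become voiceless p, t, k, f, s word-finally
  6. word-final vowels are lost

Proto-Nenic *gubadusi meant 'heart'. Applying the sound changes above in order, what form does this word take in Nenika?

kuvasus

Nenika: *gubadusi > kubadusi > kubaduse > kubatuse > kuvasuse > kuvasus  (by unconditioned shift, vowel merger, unconditioned shift, intervocalic lenition, apocope)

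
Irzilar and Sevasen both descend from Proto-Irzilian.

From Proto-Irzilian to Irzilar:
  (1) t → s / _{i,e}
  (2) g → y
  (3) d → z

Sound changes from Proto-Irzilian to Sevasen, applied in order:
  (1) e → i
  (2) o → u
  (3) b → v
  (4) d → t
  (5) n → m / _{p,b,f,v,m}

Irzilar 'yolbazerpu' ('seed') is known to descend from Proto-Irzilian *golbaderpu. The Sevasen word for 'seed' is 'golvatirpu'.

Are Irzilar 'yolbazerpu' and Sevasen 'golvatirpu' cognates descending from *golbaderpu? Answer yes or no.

no

Derive the expected Sevasen reflex of *golbaderpu:
Sevasen: *golbaderpu > golbadirpu > gulbadirpu > gulvadirpu > gulvatirpu  (by vowel merger, vowel merger, unconditioned shift, unconditioned shift)
The regular Sevasen reflex would be 'gulvatirpu', but the attested form is 'golvatirpu'. The correspondence is irregular, so they are not cognates (the Sevasen form has a different source).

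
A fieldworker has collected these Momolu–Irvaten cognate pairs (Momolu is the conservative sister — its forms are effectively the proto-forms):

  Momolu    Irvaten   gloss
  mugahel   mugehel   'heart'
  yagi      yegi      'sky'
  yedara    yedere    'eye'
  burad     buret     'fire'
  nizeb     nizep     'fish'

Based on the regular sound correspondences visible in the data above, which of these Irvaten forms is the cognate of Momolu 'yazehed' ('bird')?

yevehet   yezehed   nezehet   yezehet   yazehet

mugahel ~ mugehel, yagi ~ yegi — Momolu a corresponds to Irvaten e after a consonant, before a consonant other than r, m, n, p, b, f, v.
burad ~ buret — Momolu d corresponds to Irvaten t word-finally.
Applying these to Momolu 'yazehed':
  yazehed → yezehed   (a→e after a consonant, before a consonant other than r, m, n, p, b, f, v)
  yezehed → yezehet   (d→t word-finally)
So the Irvaten cognate is 'yezehet'.

yezehet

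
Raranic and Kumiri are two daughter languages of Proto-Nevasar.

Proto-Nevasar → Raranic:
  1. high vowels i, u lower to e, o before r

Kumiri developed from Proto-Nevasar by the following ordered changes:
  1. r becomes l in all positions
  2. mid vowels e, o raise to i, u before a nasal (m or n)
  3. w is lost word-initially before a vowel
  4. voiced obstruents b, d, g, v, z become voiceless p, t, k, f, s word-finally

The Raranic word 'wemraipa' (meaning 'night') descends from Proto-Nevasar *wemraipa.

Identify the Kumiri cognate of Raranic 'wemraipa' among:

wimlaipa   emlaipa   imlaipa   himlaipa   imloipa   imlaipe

imlaipa

Kumiri: *wemraipa
  wemraipa → wemlaipa   [unconditioned shift]
  wemlaipa → wimlaipa   [pre-nasal raising]
  wimlaipa → imlaipa   [glide loss]
  imlaipa (rule 4 does not apply)
  giving Kumiri imlaipa.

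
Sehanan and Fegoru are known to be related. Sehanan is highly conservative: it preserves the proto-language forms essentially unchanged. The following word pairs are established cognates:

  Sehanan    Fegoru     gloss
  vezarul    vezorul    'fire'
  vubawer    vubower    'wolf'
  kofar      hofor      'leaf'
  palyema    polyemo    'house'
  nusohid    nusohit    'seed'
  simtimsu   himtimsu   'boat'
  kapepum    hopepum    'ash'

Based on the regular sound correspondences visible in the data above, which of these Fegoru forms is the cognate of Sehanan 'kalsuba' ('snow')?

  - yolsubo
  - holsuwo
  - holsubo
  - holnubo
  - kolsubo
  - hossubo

kapepum ~ hopepum — Sehanan k corresponds to Fegoru h word-initially before a back vowel.
vubawer ~ vubower, palyema ~ polyemo — Sehanan a corresponds to Fegoru o after a consonant, before a consonant other than r, m, n, p, b, f, v.
palyema ~ polyemo — Sehanan a corresponds to Fegoru o word-finally.
Applying these to Sehanan 'kalsuba':
  kalsuba → halsuba   (k→h word-initially before a back vowel)
  halsuba → holsuba   (a→o after a consonant, before a consonant other than r, m, n, p, b, f, v)
  holsuba → holsubo   (a→o word-finally)
So the Fegoru cognate is 'holsubo'.

holsubo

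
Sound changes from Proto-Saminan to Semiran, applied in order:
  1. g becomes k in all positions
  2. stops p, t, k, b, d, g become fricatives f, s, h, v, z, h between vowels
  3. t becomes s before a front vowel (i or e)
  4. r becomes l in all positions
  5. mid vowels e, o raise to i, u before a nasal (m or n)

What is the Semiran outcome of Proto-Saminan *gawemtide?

Semiran: *gawemtide
  gawemtide → kawemtide   [unconditioned shift]
  kawemtide → kawemtize   [intervocalic lenition]
  kawemtize → kawemsize   [palatalisation]
  kawemsize (rule 4 does not apply)
  kawemsize → kawimsize   [pre-nasal raising]
  giving Semiran kawimsize.

kawimsize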